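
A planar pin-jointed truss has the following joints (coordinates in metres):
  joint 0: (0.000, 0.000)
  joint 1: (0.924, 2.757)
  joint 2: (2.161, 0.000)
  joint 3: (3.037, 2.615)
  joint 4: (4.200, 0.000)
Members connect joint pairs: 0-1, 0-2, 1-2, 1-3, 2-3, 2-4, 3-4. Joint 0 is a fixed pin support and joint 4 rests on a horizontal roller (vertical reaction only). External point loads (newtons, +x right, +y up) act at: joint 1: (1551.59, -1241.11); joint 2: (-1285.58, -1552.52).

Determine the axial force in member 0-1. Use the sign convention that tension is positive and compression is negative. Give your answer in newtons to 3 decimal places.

N=5 nodes, M=7 members, R=3 reactions → 2N=10, M+R=10
member 0 (0-1): L=2.9077, (cx,cy)=(0.3178,0.9482)
member 1 (0-2): L=2.1610, (cx,cy)=(1.0000,0.0000)
member 2 (1-2): L=3.0218, (cx,cy)=(0.4094,-0.9124)
member 3 (1-3): L=2.1178, (cx,cy)=(0.9977,-0.0671)
member 4 (2-3): L=2.7578, (cx,cy)=(0.3176,0.9482)
member 5 (2-4): L=2.0390, (cx,cy)=(1.0000,0.0000)
member 6 (3-4): L=2.8620, (cx,cy)=(0.4064,-0.9137)
solve A·x = −loads:
  F[0-1] = -741.7152 N (compression)
  F[0-2] = +501.7085 N (tension)
  F[1-2] = -472.0840 N (compression)
  F[1-3] = -1597.6317 N (compression)
  F[2-3] = +2091.5566 N (tension)
  F[2-4] = +929.6709 N (tension)
  F[3-4] = -2287.7710 N (compression)
  Rx@0 = -266.0100 N
  Ry@0 = +703.2693 N
  Ry@4 = +2090.3607 N

-741.715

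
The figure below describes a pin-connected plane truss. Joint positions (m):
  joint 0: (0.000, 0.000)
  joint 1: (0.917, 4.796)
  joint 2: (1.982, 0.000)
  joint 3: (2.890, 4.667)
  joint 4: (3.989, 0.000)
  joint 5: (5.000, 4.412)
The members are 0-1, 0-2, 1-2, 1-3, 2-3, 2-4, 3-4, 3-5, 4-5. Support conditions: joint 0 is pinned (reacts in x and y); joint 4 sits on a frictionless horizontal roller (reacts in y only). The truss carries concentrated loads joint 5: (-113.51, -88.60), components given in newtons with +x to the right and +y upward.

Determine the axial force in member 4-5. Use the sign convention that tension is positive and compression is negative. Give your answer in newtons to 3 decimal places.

N=6 nodes, M=9 members, R=3 reactions → 2N=12, M+R=12
member 0 (0-1): L=4.8829, (cx,cy)=(0.1878,0.9822)
member 1 (0-2): L=1.9820, (cx,cy)=(1.0000,0.0000)
member 2 (1-2): L=4.9128, (cx,cy)=(0.2168,-0.9762)
member 3 (1-3): L=1.9772, (cx,cy)=(0.9979,-0.0652)
member 4 (2-3): L=4.7545, (cx,cy)=(0.1910,0.9816)
member 5 (2-4): L=2.0070, (cx,cy)=(1.0000,0.0000)
member 6 (3-4): L=4.7947, (cx,cy)=(0.2292,-0.9734)
member 7 (3-5): L=2.1254, (cx,cy)=(0.9928,-0.1200)
member 8 (4-5): L=4.5264, (cx,cy)=(0.2234,0.9747)
solve A·x = −loads:
  F[0-1] = -104.9589 N (compression)
  F[0-2] = -93.7988 N (compression)
  F[1-2] = +108.4980 N (tension)
  F[1-3] = -43.3236 N (compression)
  F[2-3] = -107.9040 N (compression)
  F[2-4] = -49.6715 N (compression)
  F[3-4] = +117.1718 N (tension)
  F[3-5] = -91.3558 N (compression)
  F[4-5] = -102.1413 N (compression)
  Rx@0 = +113.5100 N
  Ry@0 = +103.0914 N
  Ry@4 = -14.4914 N

-102.141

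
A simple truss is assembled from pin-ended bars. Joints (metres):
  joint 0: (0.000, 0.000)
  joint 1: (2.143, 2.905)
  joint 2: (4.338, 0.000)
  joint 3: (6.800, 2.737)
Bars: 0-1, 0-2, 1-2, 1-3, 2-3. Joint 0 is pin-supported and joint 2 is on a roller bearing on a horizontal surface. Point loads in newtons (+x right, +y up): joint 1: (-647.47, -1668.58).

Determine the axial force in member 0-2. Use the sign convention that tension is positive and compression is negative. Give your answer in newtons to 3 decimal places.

295.212

N=4 nodes, M=5 members, R=3 reactions → 2N=8, M+R=8
member 0 (0-1): L=3.6099, (cx,cy)=(0.5936,0.8047)
member 1 (0-2): L=4.3380, (cx,cy)=(1.0000,0.0000)
member 2 (1-2): L=3.6410, (cx,cy)=(0.6029,-0.7979)
member 3 (1-3): L=4.6600, (cx,cy)=(0.9993,-0.0361)
member 4 (2-3): L=3.6814, (cx,cy)=(0.6688,0.7435)
solve A·x = −loads:
  F[0-1] = -1587.9613 N (compression)
  F[0-2] = +295.2122 N (tension)
  F[1-2] = -489.6923 N (compression)
  F[1-3] = -0.0000 N (tension)
  F[2-3] = +0.0000 N (tension)
  Rx@0 = +647.4700 N
  Ry@0 = +1277.8777 N
  Ry@2 = +390.7023 N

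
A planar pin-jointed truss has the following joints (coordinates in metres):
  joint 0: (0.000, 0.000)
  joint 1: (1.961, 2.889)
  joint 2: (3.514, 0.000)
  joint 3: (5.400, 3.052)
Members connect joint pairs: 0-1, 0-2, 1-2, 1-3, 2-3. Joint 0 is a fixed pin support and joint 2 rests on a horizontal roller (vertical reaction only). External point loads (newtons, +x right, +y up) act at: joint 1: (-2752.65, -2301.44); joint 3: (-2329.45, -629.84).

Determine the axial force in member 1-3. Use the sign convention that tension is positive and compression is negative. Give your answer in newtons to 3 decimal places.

N=4 nodes, M=5 members, R=3 reactions → 2N=8, M+R=8
member 0 (0-1): L=3.4917, (cx,cy)=(0.5616,0.8274)
member 1 (0-2): L=3.5140, (cx,cy)=(1.0000,0.0000)
member 2 (1-2): L=3.2800, (cx,cy)=(0.4735,-0.8808)
member 3 (1-3): L=3.4429, (cx,cy)=(0.9989,0.0473)
member 4 (2-3): L=3.5877, (cx,cy)=(0.5257,0.8507)
solve A·x = −loads:
  F[0-1] = -6001.1521 N (compression)
  F[0-2] = -1711.7301 N (compression)
  F[1-2] = +2916.8199 N (tension)
  F[1-3] = -2001.0242 N (compression)
  F[2-3] = -629.0290 N (compression)
  Rx@0 = +5082.1000 N
  Ry@0 = +4965.3231 N
  Ry@2 = -2034.0431 N

-2001.024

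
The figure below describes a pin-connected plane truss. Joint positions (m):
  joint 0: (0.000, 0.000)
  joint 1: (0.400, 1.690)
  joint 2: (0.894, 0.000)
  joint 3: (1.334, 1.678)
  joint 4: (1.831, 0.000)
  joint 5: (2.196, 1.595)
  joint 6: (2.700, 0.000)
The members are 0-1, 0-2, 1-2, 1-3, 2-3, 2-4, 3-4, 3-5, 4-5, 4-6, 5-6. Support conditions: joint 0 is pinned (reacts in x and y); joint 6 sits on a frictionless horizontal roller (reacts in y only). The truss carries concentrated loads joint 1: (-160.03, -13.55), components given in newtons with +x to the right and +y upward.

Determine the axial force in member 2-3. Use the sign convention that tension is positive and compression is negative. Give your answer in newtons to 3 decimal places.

-100.080

N=7 nodes, M=11 members, R=3 reactions → 2N=14, M+R=14
member 0 (0-1): L=1.7367, (cx,cy)=(0.2303,0.9731)
member 1 (0-2): L=0.8940, (cx,cy)=(1.0000,0.0000)
member 2 (1-2): L=1.7607, (cx,cy)=(0.2806,-0.9598)
member 3 (1-3): L=0.9341, (cx,cy)=(0.9999,-0.0128)
member 4 (2-3): L=1.7347, (cx,cy)=(0.2536,0.9673)
member 5 (2-4): L=0.9370, (cx,cy)=(1.0000,0.0000)
member 6 (3-4): L=1.7501, (cx,cy)=(0.2840,-0.9588)
member 7 (3-5): L=0.8660, (cx,cy)=(0.9954,-0.0958)
member 8 (4-5): L=1.6362, (cx,cy)=(0.2231,0.9748)
member 9 (4-6): L=0.8690, (cx,cy)=(1.0000,0.0000)
member 10 (5-6): L=1.6727, (cx,cy)=(0.3013,-0.9535)
solve A·x = −loads:
  F[0-1] = -114.7959 N (compression)
  F[0-2] = -133.5899 N (compression)
  F[1-2] = +100.8577 N (tension)
  F[1-3] = +105.3012 N (tension)
  F[2-3] = -100.0795 N (compression)
  F[2-4] = -79.9082 N (compression)
  F[3-4] = +97.1198 N (tension)
  F[3-5] = +52.5690 N (tension)
  F[4-5] = -95.5282 N (compression)
  F[4-6] = -31.0172 N (compression)
  F[5-6] = +102.9435 N (tension)
  Rx@0 = +160.0300 N
  Ry@0 = +111.7095 N
  Ry@6 = -98.1595 N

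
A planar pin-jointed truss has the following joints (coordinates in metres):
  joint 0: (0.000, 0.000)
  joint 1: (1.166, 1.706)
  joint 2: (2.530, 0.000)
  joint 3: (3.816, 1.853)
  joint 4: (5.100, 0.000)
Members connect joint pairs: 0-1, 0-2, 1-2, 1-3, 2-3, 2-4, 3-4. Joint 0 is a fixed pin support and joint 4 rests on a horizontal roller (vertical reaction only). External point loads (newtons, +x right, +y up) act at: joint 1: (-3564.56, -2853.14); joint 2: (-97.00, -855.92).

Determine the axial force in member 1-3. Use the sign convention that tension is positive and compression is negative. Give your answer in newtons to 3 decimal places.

166.819

N=5 nodes, M=7 members, R=3 reactions → 2N=10, M+R=10
member 0 (0-1): L=2.0664, (cx,cy)=(0.5643,0.8256)
member 1 (0-2): L=2.5300, (cx,cy)=(1.0000,0.0000)
member 2 (1-2): L=2.1842, (cx,cy)=(0.6245,-0.7810)
member 3 (1-3): L=2.6541, (cx,cy)=(0.9985,0.0554)
member 4 (2-3): L=2.2555, (cx,cy)=(0.5702,0.8215)
member 5 (2-4): L=2.5700, (cx,cy)=(1.0000,0.0000)
member 6 (3-4): L=2.2544, (cx,cy)=(0.5696,-0.8220)
solve A·x = −loads:
  F[0-1] = -4632.4704 N (compression)
  F[0-2] = -1047.6076 N (compression)
  F[1-2] = +1255.5322 N (tension)
  F[1-3] = +166.8193 N (tension)
  F[2-3] = -151.8011 N (compression)
  F[2-4] = -80.0131 N (compression)
  F[3-4] = +140.4834 N (tension)
  Rx@0 = +3661.5600 N
  Ry@0 = +3824.5307 N
  Ry@4 = -115.4707 N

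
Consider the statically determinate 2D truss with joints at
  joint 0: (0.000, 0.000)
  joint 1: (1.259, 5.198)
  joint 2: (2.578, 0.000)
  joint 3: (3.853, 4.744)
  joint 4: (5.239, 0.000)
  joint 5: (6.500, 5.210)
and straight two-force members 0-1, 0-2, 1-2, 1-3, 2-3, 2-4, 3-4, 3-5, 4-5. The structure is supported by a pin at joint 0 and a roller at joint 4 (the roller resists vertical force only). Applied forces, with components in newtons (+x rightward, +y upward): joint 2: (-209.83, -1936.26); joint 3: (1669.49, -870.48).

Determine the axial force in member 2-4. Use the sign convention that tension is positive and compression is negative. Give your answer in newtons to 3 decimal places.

907.074

N=6 nodes, M=9 members, R=3 reactions → 2N=12, M+R=12
member 0 (0-1): L=5.3483, (cx,cy)=(0.2354,0.9719)
member 1 (0-2): L=2.5780, (cx,cy)=(1.0000,0.0000)
member 2 (1-2): L=5.3627, (cx,cy)=(0.2460,-0.9693)
member 3 (1-3): L=2.6334, (cx,cy)=(0.9850,-0.1724)
member 4 (2-3): L=4.9123, (cx,cy)=(0.2596,0.9657)
member 5 (2-4): L=2.6610, (cx,cy)=(1.0000,0.0000)
member 6 (3-4): L=4.9423, (cx,cy)=(0.2804,-0.9599)
member 7 (3-5): L=2.6877, (cx,cy)=(0.9849,0.1734)
member 8 (4-5): L=5.3604, (cx,cy)=(0.2352,0.9719)
solve A·x = −loads:
  F[0-1] = +306.6097 N (tension)
  F[0-2] = +1387.4835 N (tension)
  F[1-2] = -335.3642 N (compression)
  F[1-3] = +157.0124 N (tension)
  F[2-3] = +2341.5685 N (tension)
  F[2-4] = +907.0743 N (tension)
  F[3-4] = -3234.5252 N (compression)
  F[3-5] = +0.0000 N (tension)
  F[4-5] = -0.0000 N (compression)
  Rx@0 = -1459.6600 N
  Ry@0 = -297.9934 N
  Ry@4 = +3104.7334 N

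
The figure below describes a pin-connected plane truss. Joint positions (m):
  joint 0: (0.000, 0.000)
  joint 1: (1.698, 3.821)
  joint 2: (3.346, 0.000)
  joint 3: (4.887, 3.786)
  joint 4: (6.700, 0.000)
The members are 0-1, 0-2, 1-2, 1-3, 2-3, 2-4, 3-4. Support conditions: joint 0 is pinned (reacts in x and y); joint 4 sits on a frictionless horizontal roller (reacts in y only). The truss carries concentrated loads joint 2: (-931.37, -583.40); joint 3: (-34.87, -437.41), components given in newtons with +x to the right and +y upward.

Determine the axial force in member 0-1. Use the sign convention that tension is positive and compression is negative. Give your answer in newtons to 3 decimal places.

N=5 nodes, M=7 members, R=3 reactions → 2N=10, M+R=10
member 0 (0-1): L=4.1813, (cx,cy)=(0.4061,0.9138)
member 1 (0-2): L=3.3460, (cx,cy)=(1.0000,0.0000)
member 2 (1-2): L=4.1612, (cx,cy)=(0.3960,-0.9182)
member 3 (1-3): L=3.1892, (cx,cy)=(0.9999,-0.0110)
member 4 (2-3): L=4.0876, (cx,cy)=(0.3770,0.9262)
member 5 (2-4): L=3.3540, (cx,cy)=(1.0000,0.0000)
member 6 (3-4): L=4.1977, (cx,cy)=(0.4319,-0.9019)
solve A·x = −loads:
  F[0-1] = -470.6715 N (compression)
  F[0-2] = -775.1031 N (compression)
  F[1-2] = +472.9373 N (tension)
  F[1-3] = -378.4597 N (compression)
  F[2-3] = +161.0125 N (tension)
  F[2-4] = +282.8662 N (tension)
  F[3-4] = -654.9311 N (compression)
  Rx@0 = +966.2400 N
  Ry@0 = +430.1143 N
  Ry@4 = +590.6957 N

-470.671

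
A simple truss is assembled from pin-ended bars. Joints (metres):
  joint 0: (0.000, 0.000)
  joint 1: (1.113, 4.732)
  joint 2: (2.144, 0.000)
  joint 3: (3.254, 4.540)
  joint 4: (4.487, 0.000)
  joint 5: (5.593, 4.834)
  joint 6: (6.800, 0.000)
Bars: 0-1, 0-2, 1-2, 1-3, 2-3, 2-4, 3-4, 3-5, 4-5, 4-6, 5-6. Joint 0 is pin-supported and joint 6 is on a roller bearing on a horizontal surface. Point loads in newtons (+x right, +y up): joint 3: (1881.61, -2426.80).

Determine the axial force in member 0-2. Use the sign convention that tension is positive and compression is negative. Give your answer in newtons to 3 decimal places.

N=7 nodes, M=11 members, R=3 reactions → 2N=14, M+R=14
member 0 (0-1): L=4.8611, (cx,cy)=(0.2290,0.9734)
member 1 (0-2): L=2.1440, (cx,cy)=(1.0000,0.0000)
member 2 (1-2): L=4.8430, (cx,cy)=(0.2129,-0.9771)
member 3 (1-3): L=2.1496, (cx,cy)=(0.9960,-0.0893)
member 4 (2-3): L=4.6737, (cx,cy)=(0.2375,0.9714)
member 5 (2-4): L=2.3430, (cx,cy)=(1.0000,0.0000)
member 6 (3-4): L=4.7045, (cx,cy)=(0.2621,-0.9650)
member 7 (3-5): L=2.3574, (cx,cy)=(0.9922,0.1247)
member 8 (4-5): L=4.9589, (cx,cy)=(0.2230,0.9748)
member 9 (4-6): L=2.3130, (cx,cy)=(1.0000,0.0000)
member 10 (5-6): L=4.9824, (cx,cy)=(0.2423,-0.9702)
solve A·x = −loads:
  F[0-1] = -9.5060 N (compression)
  F[0-2] = +1883.7865 N (tension)
  F[1-2] = +9.8630 N (tension)
  F[1-3] = -4.2933 N (compression)
  F[2-3] = -9.9208 N (compression)
  F[2-4] = +1888.2423 N (tension)
  F[3-4] = -2660.2452 N (compression)
  F[3-5] = -1200.3849 N (compression)
  F[4-5] = +2633.5883 N (tension)
  F[4-6] = +603.6365 N (tension)
  F[5-6] = -2491.7681 N (compression)
  Rx@0 = -1881.6100 N
  Ry@0 = +9.2534 N
  Ry@6 = +2417.5466 N

1883.786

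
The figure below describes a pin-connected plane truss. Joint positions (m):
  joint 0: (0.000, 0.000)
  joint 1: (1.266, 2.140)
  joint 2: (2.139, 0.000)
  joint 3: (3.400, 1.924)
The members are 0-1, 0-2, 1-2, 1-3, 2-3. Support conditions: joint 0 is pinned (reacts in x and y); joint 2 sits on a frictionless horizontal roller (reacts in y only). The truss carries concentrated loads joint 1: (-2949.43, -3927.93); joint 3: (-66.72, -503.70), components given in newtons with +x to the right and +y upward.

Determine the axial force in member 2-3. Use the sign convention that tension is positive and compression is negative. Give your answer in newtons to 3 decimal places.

-572.350

N=4 nodes, M=5 members, R=3 reactions → 2N=8, M+R=8
member 0 (0-1): L=2.4864, (cx,cy)=(0.5092,0.8607)
member 1 (0-2): L=2.1390, (cx,cy)=(1.0000,0.0000)
member 2 (1-2): L=2.3112, (cx,cy)=(0.3777,-0.9259)
member 3 (1-3): L=2.1449, (cx,cy)=(0.9949,-0.1007)
member 4 (2-3): L=2.3004, (cx,cy)=(0.5482,0.8364)
solve A·x = −loads:
  F[0-1] = -5015.8605 N (compression)
  F[0-2] = -462.2602 N (compression)
  F[1-2] = +393.1973 N (tension)
  F[1-3] = +248.2827 N (tension)
  F[2-3] = -572.3495 N (compression)
  Rx@0 = +3016.1500 N
  Ry@0 = +4317.0017 N
  Ry@2 = +114.6283 N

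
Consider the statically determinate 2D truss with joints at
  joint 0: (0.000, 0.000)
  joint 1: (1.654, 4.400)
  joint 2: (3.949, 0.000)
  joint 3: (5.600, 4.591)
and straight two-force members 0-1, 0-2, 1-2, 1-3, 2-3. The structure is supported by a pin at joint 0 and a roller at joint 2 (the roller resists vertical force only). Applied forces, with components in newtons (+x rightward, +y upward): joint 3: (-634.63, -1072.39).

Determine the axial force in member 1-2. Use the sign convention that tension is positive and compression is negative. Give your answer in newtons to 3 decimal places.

N=4 nodes, M=5 members, R=3 reactions → 2N=8, M+R=8
member 0 (0-1): L=4.7006, (cx,cy)=(0.3519,0.9360)
member 1 (0-2): L=3.9490, (cx,cy)=(1.0000,0.0000)
member 2 (1-2): L=4.9626, (cx,cy)=(0.4625,-0.8866)
member 3 (1-3): L=3.9506, (cx,cy)=(0.9988,0.0483)
member 4 (2-3): L=4.8788, (cx,cy)=(0.3384,0.9410)
solve A·x = −loads:
  F[0-1] = -309.2340 N (compression)
  F[0-2] = -525.8200 N (compression)
  F[1-2] = +312.6337 N (tension)
  F[1-3] = -253.6881 N (compression)
  F[2-3] = -1126.5912 N (compression)
  Rx@0 = +634.6300 N
  Ry@0 = +289.4582 N
  Ry@2 = +782.9318 N

312.634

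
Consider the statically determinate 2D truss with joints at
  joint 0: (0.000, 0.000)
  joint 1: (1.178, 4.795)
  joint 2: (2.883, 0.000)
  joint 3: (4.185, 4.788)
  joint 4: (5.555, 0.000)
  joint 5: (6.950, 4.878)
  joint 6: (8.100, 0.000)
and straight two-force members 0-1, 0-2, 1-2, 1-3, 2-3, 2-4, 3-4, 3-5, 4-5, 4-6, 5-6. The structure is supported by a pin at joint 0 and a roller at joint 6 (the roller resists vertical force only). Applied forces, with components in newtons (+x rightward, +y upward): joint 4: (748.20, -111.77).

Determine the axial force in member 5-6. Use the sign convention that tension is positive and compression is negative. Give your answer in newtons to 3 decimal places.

N=7 nodes, M=11 members, R=3 reactions → 2N=14, M+R=14
member 0 (0-1): L=4.9376, (cx,cy)=(0.2386,0.9711)
member 1 (0-2): L=2.8830, (cx,cy)=(1.0000,0.0000)
member 2 (1-2): L=5.0891, (cx,cy)=(0.3350,-0.9422)
member 3 (1-3): L=3.0070, (cx,cy)=(1.0000,-0.0023)
member 4 (2-3): L=4.9619, (cx,cy)=(0.2624,0.9650)
member 5 (2-4): L=2.6720, (cx,cy)=(1.0000,0.0000)
member 6 (3-4): L=4.9801, (cx,cy)=(0.2751,-0.9614)
member 7 (3-5): L=2.7665, (cx,cy)=(0.9995,0.0325)
member 8 (4-5): L=5.0735, (cx,cy)=(0.2750,0.9615)
member 9 (4-6): L=2.5450, (cx,cy)=(1.0000,0.0000)
member 10 (5-6): L=5.0117, (cx,cy)=(0.2295,-0.9733)
solve A·x = −loads:
  F[0-1] = -36.1621 N (compression)
  F[0-2] = +756.8275 N (tension)
  F[1-2] = +37.3241 N (tension)
  F[1-3] = -21.1322 N (compression)
  F[2-3] = -36.4441 N (compression)
  F[2-4] = +778.8951 N (tension)
  F[3-4] = +35.1605 N (tension)
  F[3-5] = -40.3889 N (compression)
  F[4-5] = +81.0916 N (tension)
  F[4-6] = +18.0709 N (tension)
  F[5-6] = -78.7535 N (compression)
  Rx@0 = -748.2000 N
  Ry@0 = +35.1179 N
  Ry@6 = +76.6521 N

-78.753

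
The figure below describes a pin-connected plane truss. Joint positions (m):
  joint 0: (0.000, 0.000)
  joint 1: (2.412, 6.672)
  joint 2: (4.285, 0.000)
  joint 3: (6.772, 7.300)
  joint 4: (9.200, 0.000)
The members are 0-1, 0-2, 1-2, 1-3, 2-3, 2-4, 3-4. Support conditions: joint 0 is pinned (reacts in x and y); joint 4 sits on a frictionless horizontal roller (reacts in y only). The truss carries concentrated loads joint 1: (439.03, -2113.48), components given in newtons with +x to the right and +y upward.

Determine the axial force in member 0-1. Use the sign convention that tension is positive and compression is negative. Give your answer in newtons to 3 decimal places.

N=5 nodes, M=7 members, R=3 reactions → 2N=10, M+R=10
member 0 (0-1): L=7.0946, (cx,cy)=(0.3400,0.9404)
member 1 (0-2): L=4.2850, (cx,cy)=(1.0000,0.0000)
member 2 (1-2): L=6.9299, (cx,cy)=(0.2703,-0.9628)
member 3 (1-3): L=4.4050, (cx,cy)=(0.9898,0.1426)
member 4 (2-3): L=7.7120, (cx,cy)=(0.3225,0.9466)
member 5 (2-4): L=4.9150, (cx,cy)=(1.0000,0.0000)
member 6 (3-4): L=7.6932, (cx,cy)=(0.3156,-0.9489)
solve A·x = −loads:
  F[0-1] = -1319.5916 N (compression)
  F[0-2] = +887.6607 N (tension)
  F[1-2] = -998.6372 N (compression)
  F[1-3] = -624.1268 N (compression)
  F[2-3] = +1015.7361 N (tension)
  F[2-4] = +290.1931 N (tension)
  F[3-4] = -919.4854 N (compression)
  Rx@0 = -439.0300 N
  Ry@0 = +1240.9885 N
  Ry@4 = +872.4915 N

-1319.592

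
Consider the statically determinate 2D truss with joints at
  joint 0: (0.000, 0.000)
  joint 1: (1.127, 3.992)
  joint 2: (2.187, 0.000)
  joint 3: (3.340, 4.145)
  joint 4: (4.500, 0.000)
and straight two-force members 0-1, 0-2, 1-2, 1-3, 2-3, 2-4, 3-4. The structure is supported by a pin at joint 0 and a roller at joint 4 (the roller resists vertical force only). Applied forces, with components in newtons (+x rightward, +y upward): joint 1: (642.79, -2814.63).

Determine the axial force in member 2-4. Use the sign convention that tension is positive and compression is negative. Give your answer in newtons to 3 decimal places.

N=5 nodes, M=7 members, R=3 reactions → 2N=10, M+R=10
member 0 (0-1): L=4.1480, (cx,cy)=(0.2717,0.9624)
member 1 (0-2): L=2.1870, (cx,cy)=(1.0000,0.0000)
member 2 (1-2): L=4.1303, (cx,cy)=(0.2566,-0.9665)
member 3 (1-3): L=2.2183, (cx,cy)=(0.9976,0.0690)
member 4 (2-3): L=4.3024, (cx,cy)=(0.2680,0.9634)
member 5 (2-4): L=2.3130, (cx,cy)=(1.0000,0.0000)
member 6 (3-4): L=4.3043, (cx,cy)=(0.2695,-0.9630)
solve A·x = −loads:
  F[0-1] = -1599.6695 N (compression)
  F[0-2] = +1077.4121 N (tension)
  F[1-2] = -1371.2192 N (compression)
  F[1-3] = -727.2373 N (compression)
  F[2-3] = +1375.6119 N (tension)
  F[2-4] = +356.8531 N (tension)
  F[3-4] = -1324.1270 N (compression)
  Rx@0 = -642.7900 N
  Ry@0 = +1539.4954 N
  Ry@4 = +1275.1346 N

356.853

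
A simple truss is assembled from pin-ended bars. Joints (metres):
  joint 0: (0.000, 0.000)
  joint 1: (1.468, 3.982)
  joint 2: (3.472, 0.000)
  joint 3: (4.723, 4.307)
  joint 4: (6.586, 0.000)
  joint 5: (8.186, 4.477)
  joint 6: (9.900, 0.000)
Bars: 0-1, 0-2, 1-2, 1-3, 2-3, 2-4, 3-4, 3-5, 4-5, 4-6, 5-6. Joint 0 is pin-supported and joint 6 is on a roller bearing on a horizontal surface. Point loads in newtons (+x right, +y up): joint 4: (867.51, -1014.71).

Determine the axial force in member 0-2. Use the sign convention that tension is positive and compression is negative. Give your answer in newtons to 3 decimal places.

N=7 nodes, M=11 members, R=3 reactions → 2N=14, M+R=14
member 0 (0-1): L=4.2440, (cx,cy)=(0.3459,0.9383)
member 1 (0-2): L=3.4720, (cx,cy)=(1.0000,0.0000)
member 2 (1-2): L=4.4578, (cx,cy)=(0.4495,-0.8933)
member 3 (1-3): L=3.2712, (cx,cy)=(0.9951,0.0994)
member 4 (2-3): L=4.4850, (cx,cy)=(0.2789,0.9603)
member 5 (2-4): L=3.1140, (cx,cy)=(1.0000,0.0000)
member 6 (3-4): L=4.6927, (cx,cy)=(0.3970,-0.9178)
member 7 (3-5): L=3.4672, (cx,cy)=(0.9988,0.0490)
member 8 (4-5): L=4.7543, (cx,cy)=(0.3365,0.9417)
member 9 (4-6): L=3.3140, (cx,cy)=(1.0000,0.0000)
member 10 (5-6): L=4.7939, (cx,cy)=(0.3575,-0.9339)
solve A·x = −loads:
  F[0-1] = -362.0188 N (compression)
  F[0-2] = +992.7330 N (tension)
  F[1-2] = +348.7406 N (tension)
  F[1-3] = -283.3997 N (compression)
  F[2-3] = -324.3897 N (compression)
  F[2-4] = +1239.9895 N (tension)
  F[3-4] = +342.8831 N (tension)
  F[3-5] = -509.2177 N (compression)
  F[4-5] = +743.3662 N (tension)
  F[4-6] = +258.4355 N (tension)
  F[5-6] = -722.8179 N (compression)
  Rx@0 = -867.5100 N
  Ry@0 = +339.6716 N
  Ry@6 = +675.0384 N

992.733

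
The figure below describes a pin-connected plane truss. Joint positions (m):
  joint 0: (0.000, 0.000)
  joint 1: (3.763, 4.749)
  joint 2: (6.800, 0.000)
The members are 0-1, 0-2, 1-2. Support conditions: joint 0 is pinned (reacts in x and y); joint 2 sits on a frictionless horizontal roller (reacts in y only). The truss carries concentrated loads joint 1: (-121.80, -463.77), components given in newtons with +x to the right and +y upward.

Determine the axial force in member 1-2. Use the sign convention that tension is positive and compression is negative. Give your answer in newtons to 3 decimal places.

N=3 nodes, M=3 members, R=3 reactions → 2N=6, M+R=6
member 0 (0-1): L=6.0591, (cx,cy)=(0.6210,0.7838)
member 1 (0-2): L=6.8000, (cx,cy)=(1.0000,0.0000)
member 2 (1-2): L=5.6371, (cx,cy)=(0.5388,-0.8425)
solve A·x = −loads:
  F[0-1] = -372.7995 N (compression)
  F[0-2] = +109.7254 N (tension)
  F[1-2] = -203.6641 N (compression)
  Rx@0 = +121.8000 N
  Ry@0 = +292.1908 N
  Ry@2 = +171.5792 N

-203.664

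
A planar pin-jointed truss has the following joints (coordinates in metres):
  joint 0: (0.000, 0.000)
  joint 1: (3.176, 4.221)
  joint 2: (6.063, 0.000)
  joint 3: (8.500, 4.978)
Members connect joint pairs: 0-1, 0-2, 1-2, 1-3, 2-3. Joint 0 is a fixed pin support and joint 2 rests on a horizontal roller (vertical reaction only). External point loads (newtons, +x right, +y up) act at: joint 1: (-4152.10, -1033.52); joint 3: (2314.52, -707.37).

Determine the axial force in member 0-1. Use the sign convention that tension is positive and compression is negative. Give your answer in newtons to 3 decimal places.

-1499.406

N=4 nodes, M=5 members, R=3 reactions → 2N=8, M+R=8
member 0 (0-1): L=5.2824, (cx,cy)=(0.6012,0.7991)
member 1 (0-2): L=6.0630, (cx,cy)=(1.0000,0.0000)
member 2 (1-2): L=5.1139, (cx,cy)=(0.5645,-0.8254)
member 3 (1-3): L=5.3775, (cx,cy)=(0.9900,0.1408)
member 4 (2-3): L=5.5425, (cx,cy)=(0.4397,0.8981)
solve A·x = −loads:
  F[0-1] = -1499.4065 N (compression)
  F[0-2] = -936.0752 N (compression)
  F[1-2] = +692.0787 N (tension)
  F[1-3] = +2888.6509 N (tension)
  F[2-3] = -1240.3369 N (compression)
  Rx@0 = +1837.5800 N
  Ry@0 = +1198.1272 N
  Ry@2 = +542.7628 N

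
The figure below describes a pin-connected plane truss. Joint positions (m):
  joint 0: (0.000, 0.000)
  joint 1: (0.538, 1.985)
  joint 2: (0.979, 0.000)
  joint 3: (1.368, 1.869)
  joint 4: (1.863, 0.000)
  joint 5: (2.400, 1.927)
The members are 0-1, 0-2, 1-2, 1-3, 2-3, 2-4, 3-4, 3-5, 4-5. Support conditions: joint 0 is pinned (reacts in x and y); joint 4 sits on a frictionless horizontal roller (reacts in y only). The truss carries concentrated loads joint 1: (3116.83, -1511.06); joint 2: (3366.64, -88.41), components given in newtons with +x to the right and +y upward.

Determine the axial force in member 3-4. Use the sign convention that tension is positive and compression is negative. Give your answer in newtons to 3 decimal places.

-3934.909

N=6 nodes, M=9 members, R=3 reactions → 2N=12, M+R=12
member 0 (0-1): L=2.0566, (cx,cy)=(0.2616,0.9652)
member 1 (0-2): L=0.9790, (cx,cy)=(1.0000,0.0000)
member 2 (1-2): L=2.0334, (cx,cy)=(0.2169,-0.9762)
member 3 (1-3): L=0.8381, (cx,cy)=(0.9904,-0.1384)
member 4 (2-3): L=1.9091, (cx,cy)=(0.2038,0.9790)
member 5 (2-4): L=0.8840, (cx,cy)=(1.0000,0.0000)
member 6 (3-4): L=1.9334, (cx,cy)=(0.2560,-0.9667)
member 7 (3-5): L=1.0336, (cx,cy)=(0.9984,0.0561)
member 8 (4-5): L=2.0004, (cx,cy)=(0.2684,0.9633)
solve A·x = −loads:
  F[0-1] = +2283.8211 N (tension)
  F[0-2] = +5886.0343 N (tension)
  F[1-2] = -3555.6489 N (compression)
  F[1-3] = -1765.2423 N (compression)
  F[2-3] = +3635.7081 N (tension)
  F[2-4] = +1007.4173 N (tension)
  F[3-4] = -3934.9086 N (compression)
  F[3-5] = +0.0000 N (tension)
  F[4-5] = -0.0000 N (compression)
  Rx@0 = -6483.4700 N
  Ry@0 = -2204.2934 N
  Ry@4 = +3803.7634 N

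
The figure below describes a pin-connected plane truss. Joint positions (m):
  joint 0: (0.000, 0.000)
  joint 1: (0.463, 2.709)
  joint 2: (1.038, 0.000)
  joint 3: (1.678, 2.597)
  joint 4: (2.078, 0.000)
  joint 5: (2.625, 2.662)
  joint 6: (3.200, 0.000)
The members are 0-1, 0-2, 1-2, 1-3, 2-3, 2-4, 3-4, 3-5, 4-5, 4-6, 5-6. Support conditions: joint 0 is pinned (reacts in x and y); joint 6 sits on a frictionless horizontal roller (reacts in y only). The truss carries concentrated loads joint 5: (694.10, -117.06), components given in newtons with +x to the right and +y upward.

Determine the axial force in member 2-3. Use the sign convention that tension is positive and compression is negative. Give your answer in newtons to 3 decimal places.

593.659

N=7 nodes, M=11 members, R=3 reactions → 2N=14, M+R=14
member 0 (0-1): L=2.7483, (cx,cy)=(0.1685,0.9857)
member 1 (0-2): L=1.0380, (cx,cy)=(1.0000,0.0000)
member 2 (1-2): L=2.7694, (cx,cy)=(0.2076,-0.9782)
member 3 (1-3): L=1.2202, (cx,cy)=(0.9958,-0.0918)
member 4 (2-3): L=2.6747, (cx,cy)=(0.2393,0.9710)
member 5 (2-4): L=1.0400, (cx,cy)=(1.0000,0.0000)
member 6 (3-4): L=2.6276, (cx,cy)=(0.1522,-0.9883)
member 7 (3-5): L=0.9492, (cx,cy)=(0.9977,0.0685)
member 8 (4-5): L=2.7176, (cx,cy)=(0.2013,0.9795)
member 9 (4-6): L=1.1220, (cx,cy)=(1.0000,0.0000)
member 10 (5-6): L=2.7234, (cx,cy)=(0.2111,-0.9775)
solve A·x = −loads:
  F[0-1] = +564.4377 N (tension)
  F[0-2] = +599.0098 N (tension)
  F[1-2] = -589.2552 N (compression)
  F[1-3] = +218.3591 N (tension)
  F[2-3] = +593.6592 N (tension)
  F[2-4] = +334.6124 N (tension)
  F[3-4] = -532.3378 N (compression)
  F[3-5] = +441.5612 N (tension)
  F[4-5] = +537.1264 N (tension)
  F[4-6] = +145.4630 N (tension)
  F[5-6] = -688.9613 N (compression)
  Rx@0 = -694.1000 N
  Ry@0 = -556.3702 N
  Ry@6 = +673.4302 N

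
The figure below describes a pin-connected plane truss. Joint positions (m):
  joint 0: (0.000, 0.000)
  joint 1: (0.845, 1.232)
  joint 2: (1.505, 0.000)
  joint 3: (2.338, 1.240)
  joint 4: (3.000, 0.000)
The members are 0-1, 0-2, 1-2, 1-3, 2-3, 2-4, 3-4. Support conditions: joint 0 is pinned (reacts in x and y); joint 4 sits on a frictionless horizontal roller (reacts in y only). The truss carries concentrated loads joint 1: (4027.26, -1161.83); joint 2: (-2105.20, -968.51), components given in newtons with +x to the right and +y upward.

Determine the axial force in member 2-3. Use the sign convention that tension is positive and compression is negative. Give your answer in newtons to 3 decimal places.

N=5 nodes, M=7 members, R=3 reactions → 2N=10, M+R=10
member 0 (0-1): L=1.4939, (cx,cy)=(0.5656,0.8247)
member 1 (0-2): L=1.5050, (cx,cy)=(1.0000,0.0000)
member 2 (1-2): L=1.3976, (cx,cy)=(0.4722,-0.8815)
member 3 (1-3): L=1.4930, (cx,cy)=(1.0000,0.0054)
member 4 (2-3): L=1.4938, (cx,cy)=(0.5576,0.8301)
member 5 (2-4): L=1.4950, (cx,cy)=(1.0000,0.0000)
member 6 (3-4): L=1.4056, (cx,cy)=(0.4710,-0.8822)
solve A·x = −loads:
  F[0-1] = +408.2128 N (tension)
  F[0-2] = +1691.1669 N (tension)
  F[1-2] = -1718.0927 N (compression)
  F[1-3] = -2985.0896 N (compression)
  F[2-3] = +2991.2170 N (tension)
  F[2-4] = +1317.0487 N (tension)
  F[3-4] = -2796.5344 N (compression)
  Rx@0 = -1922.0600 N
  Ry@0 = -336.6394 N
  Ry@4 = +2466.9794 N

2991.217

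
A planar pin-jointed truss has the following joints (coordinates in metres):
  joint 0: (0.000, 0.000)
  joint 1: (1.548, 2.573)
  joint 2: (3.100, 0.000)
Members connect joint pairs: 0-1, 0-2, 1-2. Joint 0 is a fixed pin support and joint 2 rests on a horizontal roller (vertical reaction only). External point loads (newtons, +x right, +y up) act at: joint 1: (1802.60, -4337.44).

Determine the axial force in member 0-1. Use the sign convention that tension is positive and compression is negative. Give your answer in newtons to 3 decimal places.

-788.166

N=3 nodes, M=3 members, R=3 reactions → 2N=6, M+R=6
member 0 (0-1): L=3.0028, (cx,cy)=(0.5155,0.8569)
member 1 (0-2): L=3.1000, (cx,cy)=(1.0000,0.0000)
member 2 (1-2): L=3.0048, (cx,cy)=(0.5165,-0.8563)
solve A·x = −loads:
  F[0-1] = -788.1665 N (compression)
  F[0-2] = +2208.9186 N (tension)
  F[1-2] = -4276.6984 N (compression)
  Rx@0 = -1802.6000 N
  Ry@0 = +675.3603 N
  Ry@2 = +3662.0797 N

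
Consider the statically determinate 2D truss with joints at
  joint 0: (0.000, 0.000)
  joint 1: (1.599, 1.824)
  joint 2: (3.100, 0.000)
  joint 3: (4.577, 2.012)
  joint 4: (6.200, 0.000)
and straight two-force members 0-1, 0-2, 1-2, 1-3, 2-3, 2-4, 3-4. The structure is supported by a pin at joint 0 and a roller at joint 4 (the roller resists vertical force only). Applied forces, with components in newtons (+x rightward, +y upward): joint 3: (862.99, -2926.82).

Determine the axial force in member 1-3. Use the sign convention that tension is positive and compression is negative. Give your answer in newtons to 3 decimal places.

N=5 nodes, M=7 members, R=3 reactions → 2N=10, M+R=10
member 0 (0-1): L=2.4256, (cx,cy)=(0.6592,0.7520)
member 1 (0-2): L=3.1000, (cx,cy)=(1.0000,0.0000)
member 2 (1-2): L=2.3622, (cx,cy)=(0.6354,-0.7722)
member 3 (1-3): L=2.9839, (cx,cy)=(0.9980,0.0630)
member 4 (2-3): L=2.4959, (cx,cy)=(0.5918,0.8061)
member 5 (2-4): L=3.1000, (cx,cy)=(1.0000,0.0000)
member 6 (3-4): L=2.5850, (cx,cy)=(0.6279,-0.7783)
solve A·x = −loads:
  F[0-1] = -646.4566 N (compression)
  F[0-2] = +1289.1373 N (tension)
  F[1-2] = +565.3361 N (tension)
  F[1-3] = -786.9396 N (compression)
  F[2-3] = -541.5269 N (compression)
  F[2-4] = +1968.8218 N (tension)
  F[3-4] = -3135.8118 N (compression)
  Rx@0 = -862.9900 N
  Ry@0 = +486.1118 N
  Ry@4 = +2440.7082 N

-786.940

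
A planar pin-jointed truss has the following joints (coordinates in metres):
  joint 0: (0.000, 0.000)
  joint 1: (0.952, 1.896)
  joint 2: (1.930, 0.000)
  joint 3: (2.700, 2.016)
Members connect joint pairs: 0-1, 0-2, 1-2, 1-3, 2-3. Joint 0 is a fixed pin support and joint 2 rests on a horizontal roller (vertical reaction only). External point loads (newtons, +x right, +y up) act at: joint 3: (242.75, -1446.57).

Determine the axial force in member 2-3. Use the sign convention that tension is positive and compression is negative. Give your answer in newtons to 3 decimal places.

N=4 nodes, M=5 members, R=3 reactions → 2N=8, M+R=8
member 0 (0-1): L=2.1216, (cx,cy)=(0.4487,0.8937)
member 1 (0-2): L=1.9300, (cx,cy)=(1.0000,0.0000)
member 2 (1-2): L=2.1334, (cx,cy)=(0.4584,-0.8887)
member 3 (1-3): L=1.7521, (cx,cy)=(0.9977,0.0685)
member 4 (2-3): L=2.1580, (cx,cy)=(0.3568,0.9342)
solve A·x = −loads:
  F[0-1] = +929.5312 N (tension)
  F[0-2] = -174.3504 N (compression)
  F[1-2] = -871.6145 N (compression)
  F[1-3] = +818.5950 N (tension)
  F[2-3] = -1608.5080 N (compression)
  Rx@0 = -242.7500 N
  Ry@0 = -830.6958 N
  Ry@2 = +2277.2658 N

-1608.508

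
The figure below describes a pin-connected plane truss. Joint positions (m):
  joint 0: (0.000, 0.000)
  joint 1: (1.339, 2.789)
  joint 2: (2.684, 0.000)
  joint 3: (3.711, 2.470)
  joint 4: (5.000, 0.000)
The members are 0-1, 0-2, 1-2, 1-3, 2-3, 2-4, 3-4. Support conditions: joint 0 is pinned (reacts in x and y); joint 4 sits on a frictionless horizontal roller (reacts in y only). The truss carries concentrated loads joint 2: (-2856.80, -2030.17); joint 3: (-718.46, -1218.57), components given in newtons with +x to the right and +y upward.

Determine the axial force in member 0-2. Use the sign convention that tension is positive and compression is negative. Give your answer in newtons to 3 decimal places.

N=5 nodes, M=7 members, R=3 reactions → 2N=10, M+R=10
member 0 (0-1): L=3.0938, (cx,cy)=(0.4328,0.9015)
member 1 (0-2): L=2.6840, (cx,cy)=(1.0000,0.0000)
member 2 (1-2): L=3.0964, (cx,cy)=(0.4344,-0.9007)
member 3 (1-3): L=2.3934, (cx,cy)=(0.9911,-0.1333)
member 4 (2-3): L=2.6750, (cx,cy)=(0.3839,0.9234)
member 5 (2-4): L=2.3160, (cx,cy)=(1.0000,0.0000)
member 6 (3-4): L=2.7861, (cx,cy)=(0.4627,-0.8865)
solve A·x = −loads:
  F[0-1] = -1785.3169 N (compression)
  F[0-2] = -2802.5666 N (compression)
  F[1-2] = +2034.1112 N (tension)
  F[1-3] = -1671.1789 N (compression)
  F[2-3] = +214.4163 N (tension)
  F[2-4] = +855.4883 N (tension)
  F[3-4] = -1849.0972 N (compression)
  Rx@0 = +3575.2600 N
  Ry@0 = +1609.4413 N
  Ry@4 = +1639.2987 N

-2802.567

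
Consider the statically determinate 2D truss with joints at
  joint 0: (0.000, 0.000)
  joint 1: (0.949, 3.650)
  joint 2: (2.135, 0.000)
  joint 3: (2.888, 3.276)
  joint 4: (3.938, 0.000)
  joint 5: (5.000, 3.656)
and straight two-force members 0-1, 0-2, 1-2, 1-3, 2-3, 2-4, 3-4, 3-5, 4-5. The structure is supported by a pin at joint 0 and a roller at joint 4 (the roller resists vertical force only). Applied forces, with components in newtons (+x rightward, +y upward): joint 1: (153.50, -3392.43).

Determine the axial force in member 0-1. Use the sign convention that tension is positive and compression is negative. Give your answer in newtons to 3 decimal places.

N=6 nodes, M=9 members, R=3 reactions → 2N=12, M+R=12
member 0 (0-1): L=3.7714, (cx,cy)=(0.2516,0.9678)
member 1 (0-2): L=2.1350, (cx,cy)=(1.0000,0.0000)
member 2 (1-2): L=3.8379, (cx,cy)=(0.3090,-0.9511)
member 3 (1-3): L=1.9747, (cx,cy)=(0.9819,-0.1894)
member 4 (2-3): L=3.3614, (cx,cy)=(0.2240,0.9746)
member 5 (2-4): L=1.8030, (cx,cy)=(1.0000,0.0000)
member 6 (3-4): L=3.4402, (cx,cy)=(0.3052,-0.9523)
member 7 (3-5): L=2.1459, (cx,cy)=(0.9842,0.1771)
member 8 (4-5): L=3.8071, (cx,cy)=(0.2790,0.9603)
solve A·x = −loads:
  F[0-1] = -2513.5087 N (compression)
  F[0-2] = +785.9839 N (tension)
  F[1-2] = -906.6121 N (compression)
  F[1-3] = -515.1394 N (compression)
  F[2-3] = +884.7203 N (tension)
  F[2-4] = +307.6281 N (tension)
  F[3-4] = -1007.8941 N (compression)
  F[3-5] = -0.0000 N (compression)
  F[4-5] = +0.0000 N (tension)
  Rx@0 = -153.5000 N
  Ry@0 = +2432.6303 N
  Ry@4 = +959.7997 N

-2513.509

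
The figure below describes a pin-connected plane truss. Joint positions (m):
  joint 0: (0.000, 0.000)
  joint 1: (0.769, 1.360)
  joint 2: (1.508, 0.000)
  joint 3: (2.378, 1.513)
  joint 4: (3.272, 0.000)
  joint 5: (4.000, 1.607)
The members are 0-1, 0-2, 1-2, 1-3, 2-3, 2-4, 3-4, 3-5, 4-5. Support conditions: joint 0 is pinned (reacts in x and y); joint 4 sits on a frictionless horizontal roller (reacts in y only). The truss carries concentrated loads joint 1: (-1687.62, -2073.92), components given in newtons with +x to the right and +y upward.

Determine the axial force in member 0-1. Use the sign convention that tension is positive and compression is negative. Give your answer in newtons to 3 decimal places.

-2628.384

N=6 nodes, M=9 members, R=3 reactions → 2N=12, M+R=12
member 0 (0-1): L=1.5624, (cx,cy)=(0.4922,0.8705)
member 1 (0-2): L=1.5080, (cx,cy)=(1.0000,0.0000)
member 2 (1-2): L=1.5478, (cx,cy)=(0.4774,-0.8787)
member 3 (1-3): L=1.6163, (cx,cy)=(0.9955,0.0947)
member 4 (2-3): L=1.7453, (cx,cy)=(0.4985,0.8669)
member 5 (2-4): L=1.7640, (cx,cy)=(1.0000,0.0000)
member 6 (3-4): L=1.7574, (cx,cy)=(0.5087,-0.8609)
member 7 (3-5): L=1.6247, (cx,cy)=(0.9983,0.0579)
member 8 (4-5): L=1.7642, (cx,cy)=(0.4126,0.9109)
solve A·x = −loads:
  F[0-1] = -2628.3837 N (compression)
  F[0-2] = -393.9167 N (compression)
  F[1-2] = +272.1591 N (tension)
  F[1-3] = +265.1656 N (tension)
  F[2-3] = -275.8510 N (compression)
  F[2-4] = -126.4681 N (compression)
  F[3-4] = +248.6054 N (tension)
  F[3-5] = +0.0000 N (tension)
  F[4-5] = -0.0000 N (compression)
  Rx@0 = +1687.6200 N
  Ry@0 = +2287.9538 N
  Ry@4 = -214.0338 N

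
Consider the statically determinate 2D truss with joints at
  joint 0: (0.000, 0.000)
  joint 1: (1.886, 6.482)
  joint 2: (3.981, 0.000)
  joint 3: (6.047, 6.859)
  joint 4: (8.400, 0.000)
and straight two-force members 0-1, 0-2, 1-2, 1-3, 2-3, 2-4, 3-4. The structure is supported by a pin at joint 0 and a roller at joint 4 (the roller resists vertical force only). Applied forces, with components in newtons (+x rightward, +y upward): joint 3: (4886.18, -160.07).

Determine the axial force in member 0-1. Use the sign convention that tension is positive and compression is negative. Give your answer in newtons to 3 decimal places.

N=5 nodes, M=7 members, R=3 reactions → 2N=10, M+R=10
member 0 (0-1): L=6.7508, (cx,cy)=(0.2794,0.9602)
member 1 (0-2): L=3.9810, (cx,cy)=(1.0000,0.0000)
member 2 (1-2): L=6.8121, (cx,cy)=(0.3075,-0.9515)
member 3 (1-3): L=4.1780, (cx,cy)=(0.9959,0.0902)
member 4 (2-3): L=7.1634, (cx,cy)=(0.2884,0.9575)
member 5 (2-4): L=4.4190, (cx,cy)=(1.0000,0.0000)
member 6 (3-4): L=7.2514, (cx,cy)=(0.3245,-0.9459)
solve A·x = −loads:
  F[0-1] = +4108.5532 N (tension)
  F[0-2] = +3738.3561 N (tension)
  F[1-2] = -3921.7534 N (compression)
  F[1-3] = +2363.5573 N (tension)
  F[2-3] = +3897.2963 N (tension)
  F[2-4] = +1408.2425 N (tension)
  F[3-4] = -4339.8639 N (compression)
  Rx@0 = -4886.1800 N
  Ry@0 = -3944.9600 N
  Ry@4 = +4105.0300 N

4108.553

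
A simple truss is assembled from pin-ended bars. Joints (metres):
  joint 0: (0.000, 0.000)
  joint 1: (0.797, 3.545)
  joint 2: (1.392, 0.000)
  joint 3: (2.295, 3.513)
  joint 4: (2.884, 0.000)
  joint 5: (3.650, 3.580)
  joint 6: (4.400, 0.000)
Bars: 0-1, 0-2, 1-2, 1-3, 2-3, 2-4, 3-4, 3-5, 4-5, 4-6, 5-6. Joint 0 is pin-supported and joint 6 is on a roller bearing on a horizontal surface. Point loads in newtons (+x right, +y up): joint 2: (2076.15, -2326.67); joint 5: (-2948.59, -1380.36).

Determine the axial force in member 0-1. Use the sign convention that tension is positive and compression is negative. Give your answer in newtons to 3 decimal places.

-4330.426

N=7 nodes, M=11 members, R=3 reactions → 2N=14, M+R=14
member 0 (0-1): L=3.6335, (cx,cy)=(0.2193,0.9756)
member 1 (0-2): L=1.3920, (cx,cy)=(1.0000,0.0000)
member 2 (1-2): L=3.5946, (cx,cy)=(0.1655,-0.9862)
member 3 (1-3): L=1.4983, (cx,cy)=(0.9998,-0.0214)
member 4 (2-3): L=3.6272, (cx,cy)=(0.2490,0.9685)
member 5 (2-4): L=1.4920, (cx,cy)=(1.0000,0.0000)
member 6 (3-4): L=3.5620, (cx,cy)=(0.1654,-0.9862)
member 7 (3-5): L=1.3567, (cx,cy)=(0.9988,0.0494)
member 8 (4-5): L=3.6610, (cx,cy)=(0.2092,0.9779)
member 9 (4-6): L=1.5160, (cx,cy)=(1.0000,0.0000)
member 10 (5-6): L=3.6577, (cx,cy)=(0.2050,-0.9788)
solve A·x = −loads:
  F[0-1] = -4330.4256 N (compression)
  F[0-2] = +77.4322 N (tension)
  F[1-2] = +4320.1265 N (tension)
  F[1-3] = -1665.3483 N (compression)
  F[2-3] = -1996.7272 N (compression)
  F[2-4] = -786.5315 N (compression)
  F[3-4] = +1801.4582 N (tension)
  F[3-5] = -2462.9439 N (compression)
  F[4-5] = -1816.8737 N (compression)
  F[4-6] = -108.5059 N (compression)
  F[5-6] = +529.1787 N (tension)
  Rx@0 = +872.4400 N
  Ry@0 = +4224.9649 N
  Ry@6 = -517.9349 N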